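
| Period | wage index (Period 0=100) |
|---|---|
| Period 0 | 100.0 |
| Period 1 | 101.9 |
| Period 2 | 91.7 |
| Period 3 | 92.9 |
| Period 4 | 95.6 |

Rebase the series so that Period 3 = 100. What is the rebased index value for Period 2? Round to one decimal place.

Rebased(Period 2) = 91.7 / 92.9 × 100 = 98.7083

98.7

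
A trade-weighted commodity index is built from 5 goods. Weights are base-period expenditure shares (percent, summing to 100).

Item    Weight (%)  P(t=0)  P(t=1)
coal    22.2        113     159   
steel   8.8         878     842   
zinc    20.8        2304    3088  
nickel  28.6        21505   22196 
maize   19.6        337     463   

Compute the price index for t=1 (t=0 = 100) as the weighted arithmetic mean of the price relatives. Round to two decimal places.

124.00

coal: 22.2 × (159/113) = 22.2 × 1.407080 = 31.2372
steel: 8.8 × (842/878) = 8.8 × 0.958998 = 8.4392
zinc: 20.8 × (3088/2304) = 20.8 × 1.340278 = 27.8778
nickel: 28.6 × (22196/21505) = 28.6 × 1.032132 = 29.5190
maize: 19.6 × (463/337) = 19.6 × 1.373887 = 26.9282
Index = Σ wᵢ·(p₁ᵢ/p₀ᵢ) = 31.2372 + 8.4392 + 27.8778 + 29.5190 + 26.9282 = 124.0013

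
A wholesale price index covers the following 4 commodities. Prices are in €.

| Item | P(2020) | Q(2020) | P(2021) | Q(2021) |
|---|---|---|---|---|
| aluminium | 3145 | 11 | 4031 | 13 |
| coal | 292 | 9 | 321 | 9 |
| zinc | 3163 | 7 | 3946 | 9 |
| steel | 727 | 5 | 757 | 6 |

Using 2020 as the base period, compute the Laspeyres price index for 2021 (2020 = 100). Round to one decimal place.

124.8

Laspeyres price index uses base-period quantities as weights.
ΣP(2021)·Q(2020) = 4031×11 + 321×9 + 3946×7 + 757×5 = 44341 + 2889 + 27622 + 3785 = 78637
ΣP(2020)·Q(2020) = 3145×11 + 292×9 + 3163×7 + 727×5 = 34595 + 2628 + 22141 + 3635 = 62999
Index = 78637 / 62999 × 100 = 124.8226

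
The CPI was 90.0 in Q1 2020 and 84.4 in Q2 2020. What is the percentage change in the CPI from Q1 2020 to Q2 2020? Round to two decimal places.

Change = (84.4 − 90.0) / 90.0 × 100
       = -5.6 / 90.0 × 100 = -6.2222%

-6.22%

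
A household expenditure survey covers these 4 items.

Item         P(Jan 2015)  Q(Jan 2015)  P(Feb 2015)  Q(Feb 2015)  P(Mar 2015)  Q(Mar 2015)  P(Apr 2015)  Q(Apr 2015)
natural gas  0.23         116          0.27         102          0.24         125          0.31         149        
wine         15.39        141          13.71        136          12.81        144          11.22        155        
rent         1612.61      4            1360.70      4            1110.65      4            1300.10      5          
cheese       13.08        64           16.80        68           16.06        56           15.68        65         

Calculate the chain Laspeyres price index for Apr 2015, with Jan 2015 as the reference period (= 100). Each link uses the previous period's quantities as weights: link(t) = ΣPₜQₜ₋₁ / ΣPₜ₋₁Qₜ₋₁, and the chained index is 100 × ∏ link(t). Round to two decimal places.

Link Jan 2015→Feb 2015:
ΣP(Feb 2015)Q(Jan 2015) = 0.27×116 + 13.71×141 + 1360.70×4 + 16.80×64 = 31.32 + 1933.11 + 5442.8 + 1075.2 = 8482.43
ΣP(Jan 2015)Q(Jan 2015) = 0.23×116 + 15.39×141 + 1612.61×4 + 13.08×64 = 26.68 + 2169.99 + 6450.44 + 837.12 = 9484.23
link = 8482.43/9484.23 = 0.894372
Link Feb 2015→Mar 2015:
ΣP(Mar 2015)Q(Feb 2015) = 0.24×102 + 12.81×136 + 1110.65×4 + 16.06×68 = 24.48 + 1742.16 + 4442.6 + 1092.08 = 7301.32
ΣP(Feb 2015)Q(Feb 2015) = 0.27×102 + 13.71×136 + 1360.70×4 + 16.80×68 = 27.54 + 1864.56 + 5442.8 + 1142.4 = 8477.3
link = 7301.32/8477.3 = 0.861279
Link Mar 2015→Apr 2015:
ΣP(Apr 2015)Q(Mar 2015) = 0.31×125 + 11.22×144 + 1300.10×4 + 15.68×56 = 38.75 + 1615.68 + 5200.4 + 878.08 = 7732.91
ΣP(Mar 2015)Q(Mar 2015) = 0.24×125 + 12.81×144 + 1110.65×4 + 16.06×56 = 30 + 1844.64 + 4442.6 + 899.36 = 7216.6
link = 7732.91/7216.6 = 1.071545
Chained index = 100 × 0.894372 × 0.861279 × 1.071545 = 82.5415

82.54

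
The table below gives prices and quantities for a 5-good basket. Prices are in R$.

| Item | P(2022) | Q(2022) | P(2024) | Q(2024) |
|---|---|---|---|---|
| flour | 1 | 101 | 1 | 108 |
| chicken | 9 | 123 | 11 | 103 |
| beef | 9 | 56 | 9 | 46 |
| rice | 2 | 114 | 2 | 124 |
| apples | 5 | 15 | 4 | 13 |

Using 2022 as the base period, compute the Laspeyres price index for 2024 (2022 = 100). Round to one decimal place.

111.5

Laspeyres price index uses base-period quantities as weights.
ΣP(2024)·Q(2022) = 1×101 + 11×123 + 9×56 + 2×114 + 4×15 = 101 + 1353 + 504 + 228 + 60 = 2246
ΣP(2022)·Q(2022) = 1×101 + 9×123 + 9×56 + 2×114 + 5×15 = 101 + 1107 + 504 + 228 + 75 = 2015
Index = 2246 / 2015 × 100 = 111.4640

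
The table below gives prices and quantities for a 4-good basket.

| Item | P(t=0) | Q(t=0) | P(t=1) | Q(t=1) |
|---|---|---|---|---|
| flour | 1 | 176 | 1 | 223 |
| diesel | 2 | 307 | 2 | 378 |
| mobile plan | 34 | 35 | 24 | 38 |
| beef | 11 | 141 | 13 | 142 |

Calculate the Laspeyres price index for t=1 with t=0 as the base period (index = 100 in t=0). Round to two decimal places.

98.07

Laspeyres price index uses base-period quantities as weights.
ΣP(t=1)·Q(t=0) = 1×176 + 2×307 + 24×35 + 13×141 = 176 + 614 + 840 + 1833 = 3463
ΣP(t=0)·Q(t=0) = 1×176 + 2×307 + 34×35 + 11×141 = 176 + 614 + 1190 + 1551 = 3531
Index = 3463 / 3531 × 100 = 98.0742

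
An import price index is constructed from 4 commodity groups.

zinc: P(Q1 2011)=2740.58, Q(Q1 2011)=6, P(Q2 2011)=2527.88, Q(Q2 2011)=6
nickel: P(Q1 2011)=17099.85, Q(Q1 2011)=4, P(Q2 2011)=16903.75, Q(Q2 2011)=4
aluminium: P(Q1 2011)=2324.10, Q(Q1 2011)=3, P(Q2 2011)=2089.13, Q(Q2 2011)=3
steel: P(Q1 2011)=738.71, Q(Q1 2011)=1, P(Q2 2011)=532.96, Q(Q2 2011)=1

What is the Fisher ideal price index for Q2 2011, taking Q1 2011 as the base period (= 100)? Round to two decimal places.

Laspeyres component (base-period weights):
ΣP(Q2 2011)Q(Q1 2011) = 2527.88×6 + 16903.75×4 + 2089.13×3 + 532.96×1 = 15167.28 + 67615 + 6267.39 + 532.96 = 89582.63
ΣP(Q1 2011)Q(Q1 2011) = 2740.58×6 + 17099.85×4 + 2324.10×3 + 738.71×1 = 16443.48 + 68399.4 + 6972.3 + 738.71 = 92553.89
L = 89582.63 / 92553.89 × 100 = 96.7897
Paasche component (current-period weights):
ΣP(Q2 2011)Q(Q2 2011) = 2527.88×6 + 16903.75×4 + 2089.13×3 + 532.96×1 = 15167.28 + 67615 + 6267.39 + 532.96 = 89582.63
ΣP(Q1 2011)Q(Q2 2011) = 2740.58×6 + 17099.85×4 + 2324.10×3 + 738.71×1 = 16443.48 + 68399.4 + 6972.3 + 738.71 = 92553.89
P = 89582.63 / 92553.89 × 100 = 96.7897
Fisher = √(L × P) = √(96.7897 × 96.7897) = 96.7897

96.79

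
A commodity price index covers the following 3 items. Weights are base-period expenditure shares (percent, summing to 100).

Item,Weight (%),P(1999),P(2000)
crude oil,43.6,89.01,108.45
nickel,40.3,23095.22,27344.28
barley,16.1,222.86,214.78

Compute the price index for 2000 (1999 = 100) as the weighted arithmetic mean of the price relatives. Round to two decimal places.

crude oil: 43.6 × (108.45/89.01) = 43.6 × 1.218402 = 53.1223
nickel: 40.3 × (27344.28/23095.22) = 40.3 × 1.183980 = 47.7144
barley: 16.1 × (214.78/222.86) = 16.1 × 0.963744 = 15.5163
Index = Σ wᵢ·(p₁ᵢ/p₀ᵢ) = 53.1223 + 47.7144 + 15.5163 = 116.3530

116.35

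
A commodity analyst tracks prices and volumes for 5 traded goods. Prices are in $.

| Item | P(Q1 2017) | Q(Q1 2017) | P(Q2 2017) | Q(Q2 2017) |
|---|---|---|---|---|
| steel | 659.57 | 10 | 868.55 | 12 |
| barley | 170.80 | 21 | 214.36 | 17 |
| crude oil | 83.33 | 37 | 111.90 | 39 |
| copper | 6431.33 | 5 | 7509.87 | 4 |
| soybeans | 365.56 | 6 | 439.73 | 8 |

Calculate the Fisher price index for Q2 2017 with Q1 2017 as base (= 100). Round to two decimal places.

121.24

Laspeyres component (base-period weights):
ΣP(Q2 2017)Q(Q1 2017) = 868.55×10 + 214.36×21 + 111.90×37 + 7509.87×5 + 439.73×6 = 8685.5 + 4501.56 + 4140.3 + 37549.35 + 2638.38 = 57515.09
ΣP(Q1 2017)Q(Q1 2017) = 659.57×10 + 170.80×21 + 83.33×37 + 6431.33×5 + 365.56×6 = 6595.7 + 3586.8 + 3083.21 + 32156.65 + 2193.36 = 47615.72
L = 57515.09 / 47615.72 × 100 = 120.7901
Paasche component (current-period weights):
ΣP(Q2 2017)Q(Q2 2017) = 868.55×12 + 214.36×17 + 111.90×39 + 7509.87×4 + 439.73×8 = 10422.6 + 3644.12 + 4364.1 + 30039.48 + 3517.84 = 51988.14
ΣP(Q1 2017)Q(Q2 2017) = 659.57×12 + 170.80×17 + 83.33×39 + 6431.33×4 + 365.56×8 = 7914.84 + 2903.6 + 3249.87 + 25725.32 + 2924.48 = 42718.11
P = 51988.14 / 42718.11 × 100 = 121.7005
Fisher = √(L × P) = √(120.7901 × 121.7005) = 121.2444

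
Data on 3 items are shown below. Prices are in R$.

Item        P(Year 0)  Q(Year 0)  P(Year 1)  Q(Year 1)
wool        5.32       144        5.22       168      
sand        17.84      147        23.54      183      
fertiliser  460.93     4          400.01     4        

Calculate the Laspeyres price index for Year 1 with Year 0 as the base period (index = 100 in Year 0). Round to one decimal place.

Laspeyres price index uses base-period quantities as weights.
ΣP(Year 1)·Q(Year 0) = 5.22×144 + 23.54×147 + 400.01×4 = 751.68 + 3460.38 + 1600.04 = 5812.1
ΣP(Year 0)·Q(Year 0) = 5.32×144 + 17.84×147 + 460.93×4 = 766.08 + 2622.48 + 1843.72 = 5232.28
Index = 5812.1 / 5232.28 × 100 = 111.0816

111.1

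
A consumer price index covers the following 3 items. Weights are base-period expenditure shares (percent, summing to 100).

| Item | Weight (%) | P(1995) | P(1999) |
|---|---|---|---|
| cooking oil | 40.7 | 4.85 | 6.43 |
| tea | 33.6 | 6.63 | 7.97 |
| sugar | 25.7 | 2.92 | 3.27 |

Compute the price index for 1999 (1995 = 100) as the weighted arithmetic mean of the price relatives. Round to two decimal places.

cooking oil: 40.7 × (6.43/4.85) = 40.7 × 1.325773 = 53.9590
tea: 33.6 × (7.97/6.63) = 33.6 × 1.202112 = 40.3910
sugar: 25.7 × (3.27/2.92) = 25.7 × 1.119863 = 28.7805
Index = Σ wᵢ·(p₁ᵢ/p₀ᵢ) = 53.9590 + 40.3910 + 28.7805 = 123.1304

123.13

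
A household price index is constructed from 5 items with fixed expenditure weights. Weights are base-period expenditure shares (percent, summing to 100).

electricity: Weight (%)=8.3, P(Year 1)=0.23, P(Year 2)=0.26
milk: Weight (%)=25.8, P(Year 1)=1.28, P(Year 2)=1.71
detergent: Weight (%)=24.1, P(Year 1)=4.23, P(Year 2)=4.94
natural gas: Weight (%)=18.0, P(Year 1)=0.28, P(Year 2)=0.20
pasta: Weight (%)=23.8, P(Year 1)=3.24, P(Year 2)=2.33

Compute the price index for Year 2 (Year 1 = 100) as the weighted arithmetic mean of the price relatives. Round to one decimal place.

electricity: 8.3 × (0.26/0.23) = 8.3 × 1.130435 = 9.3826
milk: 25.8 × (1.71/1.28) = 25.8 × 1.335938 = 34.4672
detergent: 24.1 × (4.94/4.23) = 24.1 × 1.167849 = 28.1452
natural gas: 18.0 × (0.20/0.28) = 18.0 × 0.714286 = 12.8571
pasta: 23.8 × (2.33/3.24) = 23.8 × 0.719136 = 17.1154
Index = Σ wᵢ·(p₁ᵢ/p₀ᵢ) = 9.3826 + 34.4672 + 28.1452 + 12.8571 + 17.1154 = 101.9675

102.0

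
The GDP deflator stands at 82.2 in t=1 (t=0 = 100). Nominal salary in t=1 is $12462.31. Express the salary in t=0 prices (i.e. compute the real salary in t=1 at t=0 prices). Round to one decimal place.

15161.0

Real = Nominal ÷ (Index/100) = 12462.31 ÷ (82.2/100)
     = 12462.31 ÷ 0.822 = 15160.9611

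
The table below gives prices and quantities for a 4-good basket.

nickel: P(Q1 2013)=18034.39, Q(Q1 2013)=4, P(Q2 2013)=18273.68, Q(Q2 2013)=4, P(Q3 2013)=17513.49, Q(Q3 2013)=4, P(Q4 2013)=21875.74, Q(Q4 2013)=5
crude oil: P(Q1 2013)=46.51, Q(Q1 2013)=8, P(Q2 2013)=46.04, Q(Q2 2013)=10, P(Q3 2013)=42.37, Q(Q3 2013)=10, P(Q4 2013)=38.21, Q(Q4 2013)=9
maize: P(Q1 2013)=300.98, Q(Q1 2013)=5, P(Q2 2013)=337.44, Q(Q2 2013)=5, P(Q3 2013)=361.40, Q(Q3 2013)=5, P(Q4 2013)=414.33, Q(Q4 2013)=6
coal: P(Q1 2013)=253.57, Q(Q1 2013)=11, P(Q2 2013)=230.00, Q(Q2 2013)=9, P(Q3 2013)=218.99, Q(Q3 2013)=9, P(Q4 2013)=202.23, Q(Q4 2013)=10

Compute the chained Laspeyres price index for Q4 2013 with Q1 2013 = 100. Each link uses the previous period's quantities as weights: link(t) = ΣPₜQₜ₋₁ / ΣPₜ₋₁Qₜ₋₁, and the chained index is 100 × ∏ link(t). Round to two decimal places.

Link Q1 2013→Q2 2013:
ΣP(Q2 2013)Q(Q1 2013) = 18273.68×4 + 46.04×8 + 337.44×5 + 230.00×11 = 73094.72 + 368.32 + 1687.2 + 2530 = 77680.24
ΣP(Q1 2013)Q(Q1 2013) = 18034.39×4 + 46.51×8 + 300.98×5 + 253.57×11 = 72137.56 + 372.08 + 1504.9 + 2789.27 = 76803.81
link = 77680.24/76803.81 = 1.011411
Link Q2 2013→Q3 2013:
ΣP(Q3 2013)Q(Q2 2013) = 17513.49×4 + 42.37×10 + 361.40×5 + 218.99×9 = 70053.96 + 423.7 + 1807 + 1970.91 = 74255.57
ΣP(Q2 2013)Q(Q2 2013) = 18273.68×4 + 46.04×10 + 337.44×5 + 230.00×9 = 73094.72 + 460.4 + 1687.2 + 2070 = 77312.32
link = 74255.57/77312.32 = 0.960462
Link Q3 2013→Q4 2013:
ΣP(Q4 2013)Q(Q3 2013) = 21875.74×4 + 38.21×10 + 414.33×5 + 202.23×9 = 87502.96 + 382.1 + 2071.65 + 1820.07 = 91776.78
ΣP(Q3 2013)Q(Q3 2013) = 17513.49×4 + 42.37×10 + 361.40×5 + 218.99×9 = 70053.96 + 423.7 + 1807 + 1970.91 = 74255.57
link = 91776.78/74255.57 = 1.235958
Chained index = 100 × 1.011411 × 0.960462 × 1.235958 = 120.0638

120.06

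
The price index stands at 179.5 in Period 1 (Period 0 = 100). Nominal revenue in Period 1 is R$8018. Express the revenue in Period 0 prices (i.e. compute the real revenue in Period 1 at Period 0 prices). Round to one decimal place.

4466.9

Real = Nominal ÷ (Index/100) = 8018 ÷ (179.5/100)
     = 8018 ÷ 1.795 = 4466.8524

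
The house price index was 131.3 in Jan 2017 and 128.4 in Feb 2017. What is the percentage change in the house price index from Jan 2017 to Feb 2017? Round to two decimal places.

-2.21%

Change = (128.4 − 131.3) / 131.3 × 100
       = -2.9 / 131.3 × 100 = -2.2087%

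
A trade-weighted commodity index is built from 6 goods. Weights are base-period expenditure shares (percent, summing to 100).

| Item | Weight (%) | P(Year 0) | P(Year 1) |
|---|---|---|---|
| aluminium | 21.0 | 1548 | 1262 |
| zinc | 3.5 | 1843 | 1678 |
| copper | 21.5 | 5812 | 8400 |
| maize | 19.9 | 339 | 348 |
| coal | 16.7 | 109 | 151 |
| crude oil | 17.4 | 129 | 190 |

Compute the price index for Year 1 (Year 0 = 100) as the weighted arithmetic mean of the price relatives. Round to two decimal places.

120.57

aluminium: 21.0 × (1262/1548) = 21.0 × 0.815245 = 17.1202
zinc: 3.5 × (1678/1843) = 3.5 × 0.910472 = 3.1867
copper: 21.5 × (8400/5812) = 21.5 × 1.445286 = 31.0736
maize: 19.9 × (348/339) = 19.9 × 1.026549 = 20.4283
coal: 16.7 × (151/109) = 16.7 × 1.385321 = 23.1349
crude oil: 17.4 × (190/129) = 17.4 × 1.472868 = 25.6279
Index = Σ wᵢ·(p₁ᵢ/p₀ᵢ) = 17.1202 + 3.1867 + 31.0736 + 20.4283 + 23.1349 + 25.6279 = 120.5715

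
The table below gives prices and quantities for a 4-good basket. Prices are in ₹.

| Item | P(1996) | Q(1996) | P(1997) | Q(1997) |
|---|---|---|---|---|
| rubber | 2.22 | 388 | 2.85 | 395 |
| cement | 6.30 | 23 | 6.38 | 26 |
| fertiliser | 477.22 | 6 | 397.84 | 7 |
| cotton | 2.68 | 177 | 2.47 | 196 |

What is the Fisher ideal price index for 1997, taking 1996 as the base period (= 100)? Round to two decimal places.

93.40

Laspeyres component (base-period weights):
ΣP(1997)Q(1996) = 2.85×388 + 6.38×23 + 397.84×6 + 2.47×177 = 1105.8 + 146.74 + 2387.04 + 437.19 = 4076.77
ΣP(1996)Q(1996) = 2.22×388 + 6.30×23 + 477.22×6 + 2.68×177 = 861.36 + 144.9 + 2863.32 + 474.36 = 4343.94
L = 4076.77 / 4343.94 × 100 = 93.8496
Paasche component (current-period weights):
ΣP(1997)Q(1997) = 2.85×395 + 6.38×26 + 397.84×7 + 2.47×196 = 1125.75 + 165.88 + 2784.88 + 484.12 = 4560.63
ΣP(1996)Q(1997) = 2.22×395 + 6.30×26 + 477.22×7 + 2.68×196 = 876.9 + 163.8 + 3340.54 + 525.28 = 4906.52
P = 4560.63 / 4906.52 × 100 = 92.9504
Fisher = √(L × P) = √(93.8496 × 92.9504) = 93.3989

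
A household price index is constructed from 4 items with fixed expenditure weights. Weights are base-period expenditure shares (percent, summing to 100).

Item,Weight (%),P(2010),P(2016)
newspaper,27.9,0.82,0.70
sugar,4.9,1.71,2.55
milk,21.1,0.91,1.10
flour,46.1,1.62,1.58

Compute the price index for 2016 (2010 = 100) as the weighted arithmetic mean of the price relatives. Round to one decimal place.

101.6

newspaper: 27.9 × (0.70/0.82) = 27.9 × 0.853659 = 23.8171
sugar: 4.9 × (2.55/1.71) = 4.9 × 1.491228 = 7.3070
milk: 21.1 × (1.10/0.91) = 21.1 × 1.208791 = 25.5055
flour: 46.1 × (1.58/1.62) = 46.1 × 0.975309 = 44.9617
Index = Σ wᵢ·(p₁ᵢ/p₀ᵢ) = 23.8171 + 7.3070 + 25.5055 + 44.9617 = 101.5913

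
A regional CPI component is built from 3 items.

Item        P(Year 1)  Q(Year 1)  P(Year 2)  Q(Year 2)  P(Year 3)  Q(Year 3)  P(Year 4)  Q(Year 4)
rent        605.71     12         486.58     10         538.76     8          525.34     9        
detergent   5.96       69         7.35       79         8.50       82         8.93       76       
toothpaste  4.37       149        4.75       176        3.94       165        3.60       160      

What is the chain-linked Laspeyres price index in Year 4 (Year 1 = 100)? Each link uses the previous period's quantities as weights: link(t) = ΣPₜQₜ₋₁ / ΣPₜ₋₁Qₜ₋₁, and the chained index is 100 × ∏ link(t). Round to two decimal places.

88.94

Link Year 1→Year 2:
ΣP(Year 2)Q(Year 1) = 486.58×12 + 7.35×69 + 4.75×149 = 5838.96 + 507.15 + 707.75 = 7053.86
ΣP(Year 1)Q(Year 1) = 605.71×12 + 5.96×69 + 4.37×149 = 7268.52 + 411.24 + 651.13 = 8330.89
link = 7053.86/8330.89 = 0.846711
Link Year 2→Year 3:
ΣP(Year 3)Q(Year 2) = 538.76×10 + 8.50×79 + 3.94×176 = 5387.6 + 671.5 + 693.44 = 6752.54
ΣP(Year 2)Q(Year 2) = 486.58×10 + 7.35×79 + 4.75×176 = 4865.8 + 580.65 + 836 = 6282.45
link = 6752.54/6282.45 = 1.074826
Link Year 3→Year 4:
ΣP(Year 4)Q(Year 3) = 525.34×8 + 8.93×82 + 3.60×165 = 4202.72 + 732.26 + 594 = 5528.98
ΣP(Year 3)Q(Year 3) = 538.76×8 + 8.50×82 + 3.94×165 = 4310.08 + 697 + 650.1 = 5657.18
link = 5528.98/5657.18 = 0.977339
Chained index = 100 × 0.846711 × 1.074826 × 0.977339 = 88.9444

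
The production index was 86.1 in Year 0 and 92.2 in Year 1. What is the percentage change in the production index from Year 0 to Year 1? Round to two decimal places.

Change = (92.2 − 86.1) / 86.1 × 100
       = 6.1 / 86.1 × 100 = 7.0848%

7.08%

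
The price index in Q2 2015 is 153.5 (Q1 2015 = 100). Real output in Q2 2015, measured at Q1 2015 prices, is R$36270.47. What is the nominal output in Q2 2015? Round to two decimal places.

Nominal = Real × (Index/100) = 36270.47 × (153.5/100)
        = 36270.47 × 1.535 = 55675.1715

55675.17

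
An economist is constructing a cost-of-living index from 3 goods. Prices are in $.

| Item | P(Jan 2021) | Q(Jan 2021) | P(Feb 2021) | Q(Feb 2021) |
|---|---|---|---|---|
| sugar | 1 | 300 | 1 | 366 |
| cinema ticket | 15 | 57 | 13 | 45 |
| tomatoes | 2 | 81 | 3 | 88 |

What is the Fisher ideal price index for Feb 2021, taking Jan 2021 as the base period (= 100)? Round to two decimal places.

98.66

Laspeyres component (base-period weights):
ΣP(Feb 2021)Q(Jan 2021) = 1×300 + 13×57 + 3×81 = 300 + 741 + 243 = 1284
ΣP(Jan 2021)Q(Jan 2021) = 1×300 + 15×57 + 2×81 = 300 + 855 + 162 = 1317
L = 1284 / 1317 × 100 = 97.4943
Paasche component (current-period weights):
ΣP(Feb 2021)Q(Feb 2021) = 1×366 + 13×45 + 3×88 = 366 + 585 + 264 = 1215
ΣP(Jan 2021)Q(Feb 2021) = 1×366 + 15×45 + 2×88 = 366 + 675 + 176 = 1217
P = 1215 / 1217 × 100 = 99.8357
Fisher = √(L × P) = √(97.4943 × 99.8357) = 98.6580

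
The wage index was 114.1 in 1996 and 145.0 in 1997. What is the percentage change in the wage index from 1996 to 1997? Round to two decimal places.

27.08%

Change = (145.0 − 114.1) / 114.1 × 100
       = 30.9 / 114.1 × 100 = 27.0815%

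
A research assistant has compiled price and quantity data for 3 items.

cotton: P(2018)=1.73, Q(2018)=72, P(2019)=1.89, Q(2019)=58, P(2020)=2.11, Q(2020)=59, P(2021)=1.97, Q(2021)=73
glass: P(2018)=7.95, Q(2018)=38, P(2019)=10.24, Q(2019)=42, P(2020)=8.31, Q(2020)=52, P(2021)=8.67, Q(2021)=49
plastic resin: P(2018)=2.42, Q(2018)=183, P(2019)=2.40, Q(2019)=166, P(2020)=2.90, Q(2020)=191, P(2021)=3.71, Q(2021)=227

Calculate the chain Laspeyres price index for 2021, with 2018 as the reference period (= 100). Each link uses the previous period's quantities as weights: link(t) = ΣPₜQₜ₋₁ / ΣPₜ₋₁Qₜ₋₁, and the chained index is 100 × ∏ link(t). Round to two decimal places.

129.40

Link 2018→2019:
ΣP(2019)Q(2018) = 1.89×72 + 10.24×38 + 2.40×183 = 136.08 + 389.12 + 439.2 = 964.4
ΣP(2018)Q(2018) = 1.73×72 + 7.95×38 + 2.42×183 = 124.56 + 302.1 + 442.86 = 869.52
link = 964.4/869.52 = 1.109118
Link 2019→2020:
ΣP(2020)Q(2019) = 2.11×58 + 8.31×42 + 2.90×166 = 122.38 + 349.02 + 481.4 = 952.8
ΣP(2019)Q(2019) = 1.89×58 + 10.24×42 + 2.40×166 = 109.62 + 430.08 + 398.4 = 938.1
link = 952.8/938.1 = 1.015670
Link 2020→2021:
ΣP(2021)Q(2020) = 1.97×59 + 8.67×52 + 3.71×191 = 116.23 + 450.84 + 708.61 = 1275.68
ΣP(2020)Q(2020) = 2.11×59 + 8.31×52 + 2.90×191 = 124.49 + 432.12 + 553.9 = 1110.51
link = 1275.68/1110.51 = 1.148733
Chained index = 100 × 1.109118 × 1.015670 × 1.148733 = 129.4045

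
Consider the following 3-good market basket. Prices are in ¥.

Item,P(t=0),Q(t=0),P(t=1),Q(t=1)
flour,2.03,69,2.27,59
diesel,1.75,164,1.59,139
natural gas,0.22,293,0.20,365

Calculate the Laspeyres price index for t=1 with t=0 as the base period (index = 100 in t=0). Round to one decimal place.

96.8

Laspeyres price index uses base-period quantities as weights.
ΣP(t=1)·Q(t=0) = 2.27×69 + 1.59×164 + 0.20×293 = 156.63 + 260.76 + 58.6 = 475.99
ΣP(t=0)·Q(t=0) = 2.03×69 + 1.75×164 + 0.22×293 = 140.07 + 287 + 64.46 = 491.53
Index = 475.99 / 491.53 × 100 = 96.8384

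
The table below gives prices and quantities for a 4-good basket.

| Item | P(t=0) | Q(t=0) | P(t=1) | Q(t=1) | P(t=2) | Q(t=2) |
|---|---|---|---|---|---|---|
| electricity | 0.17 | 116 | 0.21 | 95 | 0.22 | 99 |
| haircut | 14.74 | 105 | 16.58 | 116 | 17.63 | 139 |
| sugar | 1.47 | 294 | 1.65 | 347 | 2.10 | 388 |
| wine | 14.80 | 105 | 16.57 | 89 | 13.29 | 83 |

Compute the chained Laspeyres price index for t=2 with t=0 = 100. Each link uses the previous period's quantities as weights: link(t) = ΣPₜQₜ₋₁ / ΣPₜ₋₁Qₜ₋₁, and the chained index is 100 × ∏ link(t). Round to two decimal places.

Link t=0→t=1:
ΣP(t=1)Q(t=0) = 0.21×116 + 16.58×105 + 1.65×294 + 16.57×105 = 24.36 + 1740.9 + 485.1 + 1739.85 = 3990.21
ΣP(t=0)Q(t=0) = 0.17×116 + 14.74×105 + 1.47×294 + 14.80×105 = 19.72 + 1547.7 + 432.18 + 1554 = 3553.6
link = 3990.21/3553.6 = 1.122864
Link t=1→t=2:
ΣP(t=2)Q(t=1) = 0.22×95 + 17.63×116 + 2.10×347 + 13.29×89 = 20.9 + 2045.08 + 728.7 + 1182.81 = 3977.49
ΣP(t=1)Q(t=1) = 0.21×95 + 16.58×116 + 1.65×347 + 16.57×89 = 19.95 + 1923.28 + 572.55 + 1474.73 = 3990.51
link = 3977.49/3990.51 = 0.996737
Chained index = 100 × 1.122864 × 0.996737 = 111.9201

111.92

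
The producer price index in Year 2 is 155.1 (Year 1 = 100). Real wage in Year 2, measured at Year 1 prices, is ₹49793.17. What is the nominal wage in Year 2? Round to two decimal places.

77229.21

Nominal = Real × (Index/100) = 49793.17 × (155.1/100)
        = 49793.17 × 1.551 = 77229.2067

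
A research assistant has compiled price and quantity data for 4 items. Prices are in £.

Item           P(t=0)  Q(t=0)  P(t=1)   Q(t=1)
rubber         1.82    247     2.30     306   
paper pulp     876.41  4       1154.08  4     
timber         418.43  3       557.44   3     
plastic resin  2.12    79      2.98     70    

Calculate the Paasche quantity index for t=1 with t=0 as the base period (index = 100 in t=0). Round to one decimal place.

101.5

Paasche quantity index uses current-period prices as weights.
ΣP(t=1)·Q(t=1) = 2.30×306 + 1154.08×4 + 557.44×3 + 2.98×70 = 703.8 + 4616.32 + 1672.32 + 208.6 = 7201.04
ΣP(t=1)·Q(t=0) = 2.30×247 + 1154.08×4 + 557.44×3 + 2.98×79 = 568.1 + 4616.32 + 1672.32 + 235.42 = 7092.16
Index = 7201.04 / 7092.16 × 100 = 101.5352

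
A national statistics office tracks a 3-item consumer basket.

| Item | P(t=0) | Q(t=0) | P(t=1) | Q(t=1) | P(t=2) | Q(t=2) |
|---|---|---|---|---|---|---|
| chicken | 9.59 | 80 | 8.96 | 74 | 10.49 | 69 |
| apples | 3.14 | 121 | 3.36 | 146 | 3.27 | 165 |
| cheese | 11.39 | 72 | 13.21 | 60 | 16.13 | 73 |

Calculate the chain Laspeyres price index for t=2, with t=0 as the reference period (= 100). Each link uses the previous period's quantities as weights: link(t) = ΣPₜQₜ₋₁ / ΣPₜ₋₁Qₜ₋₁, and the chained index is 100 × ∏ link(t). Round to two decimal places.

Link t=0→t=1:
ΣP(t=1)Q(t=0) = 8.96×80 + 3.36×121 + 13.21×72 = 716.8 + 406.56 + 951.12 = 2074.48
ΣP(t=0)Q(t=0) = 9.59×80 + 3.14×121 + 11.39×72 = 767.2 + 379.94 + 820.08 = 1967.22
link = 2074.48/1967.22 = 1.054524
Link t=1→t=2:
ΣP(t=2)Q(t=1) = 10.49×74 + 3.27×146 + 16.13×60 = 776.26 + 477.42 + 967.8 = 2221.48
ΣP(t=1)Q(t=1) = 8.96×74 + 3.36×146 + 13.21×60 = 663.04 + 490.56 + 792.6 = 1946.2
link = 2221.48/1946.2 = 1.141445
Chained index = 100 × 1.054524 × 1.141445 = 120.3681

120.37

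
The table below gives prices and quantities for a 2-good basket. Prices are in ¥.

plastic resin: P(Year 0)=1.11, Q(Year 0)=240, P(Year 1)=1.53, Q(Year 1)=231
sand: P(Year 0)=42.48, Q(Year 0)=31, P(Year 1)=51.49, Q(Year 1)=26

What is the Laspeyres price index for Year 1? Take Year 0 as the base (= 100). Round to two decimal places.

124.01

Laspeyres price index uses base-period quantities as weights.
ΣP(Year 1)·Q(Year 0) = 1.53×240 + 51.49×31 = 367.2 + 1596.19 = 1963.39
ΣP(Year 0)·Q(Year 0) = 1.11×240 + 42.48×31 = 266.4 + 1316.88 = 1583.28
Index = 1963.39 / 1583.28 × 100 = 124.0078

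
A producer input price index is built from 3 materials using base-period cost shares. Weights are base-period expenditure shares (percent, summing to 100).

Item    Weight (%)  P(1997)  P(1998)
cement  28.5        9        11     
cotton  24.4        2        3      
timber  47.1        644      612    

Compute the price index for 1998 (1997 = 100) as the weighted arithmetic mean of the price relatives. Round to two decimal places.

cement: 28.5 × (11/9) = 28.5 × 1.222222 = 34.8333
cotton: 24.4 × (3/2) = 24.4 × 1.500000 = 36.6000
timber: 47.1 × (612/644) = 47.1 × 0.950311 = 44.7596
Index = Σ wᵢ·(p₁ᵢ/p₀ᵢ) = 34.8333 + 36.6000 + 44.7596 = 116.1930

116.19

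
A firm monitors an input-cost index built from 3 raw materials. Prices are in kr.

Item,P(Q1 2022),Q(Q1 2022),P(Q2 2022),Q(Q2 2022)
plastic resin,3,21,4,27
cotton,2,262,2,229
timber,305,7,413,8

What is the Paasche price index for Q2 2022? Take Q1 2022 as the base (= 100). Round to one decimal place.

129.9

Paasche price index uses current-period quantities as weights.
ΣP(Q2 2022)·Q(Q2 2022) = 4×27 + 2×229 + 413×8 = 108 + 458 + 3304 = 3870
ΣP(Q1 2022)·Q(Q2 2022) = 3×27 + 2×229 + 305×8 = 81 + 458 + 2440 = 2979
Index = 3870 / 2979 × 100 = 129.9094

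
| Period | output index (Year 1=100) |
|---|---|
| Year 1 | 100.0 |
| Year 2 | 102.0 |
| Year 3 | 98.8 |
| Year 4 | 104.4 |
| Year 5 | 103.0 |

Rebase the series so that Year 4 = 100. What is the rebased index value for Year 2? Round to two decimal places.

Rebased(Year 2) = 102.0 / 104.4 × 100 = 97.7011

97.70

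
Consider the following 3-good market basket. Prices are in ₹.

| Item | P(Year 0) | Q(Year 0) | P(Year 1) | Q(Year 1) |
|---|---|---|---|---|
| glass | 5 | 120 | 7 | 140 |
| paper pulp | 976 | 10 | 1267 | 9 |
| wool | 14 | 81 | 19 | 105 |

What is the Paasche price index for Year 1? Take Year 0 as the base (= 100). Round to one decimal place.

Paasche price index uses current-period quantities as weights.
ΣP(Year 1)·Q(Year 1) = 7×140 + 1267×9 + 19×105 = 980 + 11403 + 1995 = 14378
ΣP(Year 0)·Q(Year 1) = 5×140 + 976×9 + 14×105 = 700 + 8784 + 1470 = 10954
Index = 14378 / 10954 × 100 = 131.2580

131.3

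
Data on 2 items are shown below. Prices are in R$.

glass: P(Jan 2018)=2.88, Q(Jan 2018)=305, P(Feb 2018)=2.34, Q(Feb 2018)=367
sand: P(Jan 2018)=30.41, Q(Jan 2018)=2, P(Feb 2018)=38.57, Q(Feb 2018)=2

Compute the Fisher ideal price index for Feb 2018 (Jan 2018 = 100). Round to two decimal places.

Laspeyres component (base-period weights):
ΣP(Feb 2018)Q(Jan 2018) = 2.34×305 + 38.57×2 = 713.7 + 77.14 = 790.84
ΣP(Jan 2018)Q(Jan 2018) = 2.88×305 + 30.41×2 = 878.4 + 60.82 = 939.22
L = 790.84 / 939.22 × 100 = 84.2018
Paasche component (current-period weights):
ΣP(Feb 2018)Q(Feb 2018) = 2.34×367 + 38.57×2 = 858.78 + 77.14 = 935.92
ΣP(Jan 2018)Q(Feb 2018) = 2.88×367 + 30.41×2 = 1056.96 + 60.82 = 1117.78
P = 935.92 / 1117.78 × 100 = 83.7303
Fisher = √(L × P) = √(84.2018 × 83.7303) = 83.9657

83.97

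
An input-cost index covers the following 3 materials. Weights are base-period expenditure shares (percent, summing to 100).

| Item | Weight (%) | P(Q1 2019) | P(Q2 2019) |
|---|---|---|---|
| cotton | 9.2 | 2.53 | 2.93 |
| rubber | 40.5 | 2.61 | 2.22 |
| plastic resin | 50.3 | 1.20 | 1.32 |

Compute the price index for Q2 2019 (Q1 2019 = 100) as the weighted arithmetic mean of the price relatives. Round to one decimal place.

100.4

cotton: 9.2 × (2.93/2.53) = 9.2 × 1.158103 = 10.6545
rubber: 40.5 × (2.22/2.61) = 40.5 × 0.850575 = 34.4483
plastic resin: 50.3 × (1.32/1.20) = 50.3 × 1.100000 = 55.3300
Index = Σ wᵢ·(p₁ᵢ/p₀ᵢ) = 10.6545 + 34.4483 + 55.3300 = 100.4328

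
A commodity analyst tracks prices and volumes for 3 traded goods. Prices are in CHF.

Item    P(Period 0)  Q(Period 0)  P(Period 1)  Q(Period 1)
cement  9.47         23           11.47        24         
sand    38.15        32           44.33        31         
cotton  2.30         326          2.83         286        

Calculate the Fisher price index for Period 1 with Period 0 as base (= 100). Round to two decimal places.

Laspeyres component (base-period weights):
ΣP(Period 1)Q(Period 0) = 11.47×23 + 44.33×32 + 2.83×326 = 263.81 + 1418.56 + 922.58 = 2604.95
ΣP(Period 0)Q(Period 0) = 9.47×23 + 38.15×32 + 2.30×326 = 217.81 + 1220.8 + 749.8 = 2188.41
L = 2604.95 / 2188.41 × 100 = 119.0339
Paasche component (current-period weights):
ΣP(Period 1)Q(Period 1) = 11.47×24 + 44.33×31 + 2.83×286 = 275.28 + 1374.23 + 809.38 = 2458.89
ΣP(Period 0)Q(Period 1) = 9.47×24 + 38.15×31 + 2.30×286 = 227.28 + 1182.65 + 657.8 = 2067.73
P = 2458.89 / 2067.73 × 100 = 118.9174
Fisher = √(L × P) = √(119.0339 × 118.9174) = 118.9756

118.98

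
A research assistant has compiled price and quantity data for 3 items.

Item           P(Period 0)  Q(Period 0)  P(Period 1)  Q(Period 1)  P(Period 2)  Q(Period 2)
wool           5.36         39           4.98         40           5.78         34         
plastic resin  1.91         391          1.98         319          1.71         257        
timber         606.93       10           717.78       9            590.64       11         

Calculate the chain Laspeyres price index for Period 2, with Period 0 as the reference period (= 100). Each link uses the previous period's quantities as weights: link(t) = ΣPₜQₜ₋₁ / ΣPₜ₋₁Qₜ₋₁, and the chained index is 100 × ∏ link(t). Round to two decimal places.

Link Period 0→Period 1:
ΣP(Period 1)Q(Period 0) = 4.98×39 + 1.98×391 + 717.78×10 = 194.22 + 774.18 + 7177.8 = 8146.2
ΣP(Period 0)Q(Period 0) = 5.36×39 + 1.91×391 + 606.93×10 = 209.04 + 746.81 + 6069.3 = 7025.15
link = 8146.2/7025.15 = 1.159577
Link Period 1→Period 2:
ΣP(Period 2)Q(Period 1) = 5.78×40 + 1.71×319 + 590.64×9 = 231.2 + 545.49 + 5315.76 = 6092.45
ΣP(Period 1)Q(Period 1) = 4.98×40 + 1.98×319 + 717.78×9 = 199.2 + 631.62 + 6460.02 = 7290.84
link = 6092.45/7290.84 = 0.835631
Chained index = 100 × 1.159577 × 0.835631 = 96.8978

96.90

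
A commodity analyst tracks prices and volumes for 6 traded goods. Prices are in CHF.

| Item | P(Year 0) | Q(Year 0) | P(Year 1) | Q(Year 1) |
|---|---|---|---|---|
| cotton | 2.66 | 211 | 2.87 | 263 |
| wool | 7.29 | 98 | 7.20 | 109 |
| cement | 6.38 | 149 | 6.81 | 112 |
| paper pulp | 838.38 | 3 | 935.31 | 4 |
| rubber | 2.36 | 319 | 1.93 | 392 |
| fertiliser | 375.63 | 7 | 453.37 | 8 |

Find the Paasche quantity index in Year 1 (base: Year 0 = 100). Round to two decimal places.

116.88

Paasche quantity index uses current-period prices as weights.
ΣP(Year 1)·Q(Year 1) = 2.87×263 + 7.20×109 + 6.81×112 + 935.31×4 + 1.93×392 + 453.37×8 = 754.81 + 784.8 + 762.72 + 3741.24 + 756.56 + 3626.96 = 10427.09
ΣP(Year 1)·Q(Year 0) = 2.87×211 + 7.20×98 + 6.81×149 + 935.31×3 + 1.93×319 + 453.37×7 = 605.57 + 705.6 + 1014.69 + 2805.93 + 615.67 + 3173.59 = 8921.05
Index = 10427.09 / 8921.05 × 100 = 116.8819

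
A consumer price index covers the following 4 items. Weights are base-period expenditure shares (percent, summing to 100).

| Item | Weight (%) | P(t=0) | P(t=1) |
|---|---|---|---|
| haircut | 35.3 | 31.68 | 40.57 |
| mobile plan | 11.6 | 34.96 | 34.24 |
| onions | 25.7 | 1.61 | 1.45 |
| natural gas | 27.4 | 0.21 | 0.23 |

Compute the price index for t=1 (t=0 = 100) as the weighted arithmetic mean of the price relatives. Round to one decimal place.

109.7

haircut: 35.3 × (40.57/31.68) = 35.3 × 1.280619 = 45.2058
mobile plan: 11.6 × (34.24/34.96) = 11.6 × 0.979405 = 11.3611
onions: 25.7 × (1.45/1.61) = 25.7 × 0.900621 = 23.1460
natural gas: 27.4 × (0.23/0.21) = 27.4 × 1.095238 = 30.0095
Index = Σ wᵢ·(p₁ᵢ/p₀ᵢ) = 45.2058 + 11.3611 + 23.1460 + 30.0095 = 109.7224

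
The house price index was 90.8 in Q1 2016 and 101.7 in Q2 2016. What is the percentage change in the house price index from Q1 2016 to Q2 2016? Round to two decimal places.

12.00%

Change = (101.7 − 90.8) / 90.8 × 100
       = 10.9 / 90.8 × 100 = 12.0044%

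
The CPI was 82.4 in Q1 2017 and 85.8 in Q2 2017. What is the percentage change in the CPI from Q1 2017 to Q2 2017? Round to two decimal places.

Change = (85.8 − 82.4) / 82.4 × 100
       = 3.4 / 82.4 × 100 = 4.1262%

4.13%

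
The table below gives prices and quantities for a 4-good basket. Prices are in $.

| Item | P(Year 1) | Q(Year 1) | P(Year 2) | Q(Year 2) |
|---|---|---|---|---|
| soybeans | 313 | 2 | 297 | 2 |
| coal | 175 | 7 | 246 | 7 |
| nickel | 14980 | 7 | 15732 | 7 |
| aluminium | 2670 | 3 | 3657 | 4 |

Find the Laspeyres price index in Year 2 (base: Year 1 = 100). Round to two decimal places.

Laspeyres price index uses base-period quantities as weights.
ΣP(Year 2)·Q(Year 1) = 297×2 + 246×7 + 15732×7 + 3657×3 = 594 + 1722 + 110124 + 10971 = 123411
ΣP(Year 1)·Q(Year 1) = 313×2 + 175×7 + 14980×7 + 2670×3 = 626 + 1225 + 104860 + 8010 = 114721
Index = 123411 / 114721 × 100 = 107.5749

107.57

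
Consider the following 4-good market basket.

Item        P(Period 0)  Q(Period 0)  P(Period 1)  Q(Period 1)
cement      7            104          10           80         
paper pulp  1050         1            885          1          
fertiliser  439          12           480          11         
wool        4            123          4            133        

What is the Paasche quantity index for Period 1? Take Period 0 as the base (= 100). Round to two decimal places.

91.68

Paasche quantity index uses current-period prices as weights.
ΣP(Period 1)·Q(Period 1) = 10×80 + 885×1 + 480×11 + 4×133 = 800 + 885 + 5280 + 532 = 7497
ΣP(Period 1)·Q(Period 0) = 10×104 + 885×1 + 480×12 + 4×123 = 1040 + 885 + 5760 + 492 = 8177
Index = 7497 / 8177 × 100 = 91.6840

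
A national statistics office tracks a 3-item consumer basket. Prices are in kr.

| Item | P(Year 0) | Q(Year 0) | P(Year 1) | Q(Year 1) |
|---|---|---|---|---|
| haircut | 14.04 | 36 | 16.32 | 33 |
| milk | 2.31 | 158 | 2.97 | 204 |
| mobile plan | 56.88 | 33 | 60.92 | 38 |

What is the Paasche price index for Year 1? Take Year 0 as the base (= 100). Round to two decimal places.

Paasche price index uses current-period quantities as weights.
ΣP(Year 1)·Q(Year 1) = 16.32×33 + 2.97×204 + 60.92×38 = 538.56 + 605.88 + 2314.96 = 3459.4
ΣP(Year 0)·Q(Year 1) = 14.04×33 + 2.31×204 + 56.88×38 = 463.32 + 471.24 + 2161.44 = 3096
Index = 3459.4 / 3096 × 100 = 111.7377

111.74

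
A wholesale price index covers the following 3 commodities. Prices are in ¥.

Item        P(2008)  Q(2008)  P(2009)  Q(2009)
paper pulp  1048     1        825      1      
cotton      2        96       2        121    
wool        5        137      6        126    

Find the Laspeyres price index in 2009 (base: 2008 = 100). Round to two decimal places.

95.53

Laspeyres price index uses base-period quantities as weights.
ΣP(2009)·Q(2008) = 825×1 + 2×96 + 6×137 = 825 + 192 + 822 = 1839
ΣP(2008)·Q(2008) = 1048×1 + 2×96 + 5×137 = 1048 + 192 + 685 = 1925
Index = 1839 / 1925 × 100 = 95.5325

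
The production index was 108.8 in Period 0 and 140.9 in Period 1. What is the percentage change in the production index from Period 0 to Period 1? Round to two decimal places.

Change = (140.9 − 108.8) / 108.8 × 100
       = 32.1 / 108.8 × 100 = 29.5037%

29.50%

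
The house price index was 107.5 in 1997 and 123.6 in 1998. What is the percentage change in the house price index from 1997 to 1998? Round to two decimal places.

14.98%

Change = (123.6 − 107.5) / 107.5 × 100
       = 16.1 / 107.5 × 100 = 14.9767%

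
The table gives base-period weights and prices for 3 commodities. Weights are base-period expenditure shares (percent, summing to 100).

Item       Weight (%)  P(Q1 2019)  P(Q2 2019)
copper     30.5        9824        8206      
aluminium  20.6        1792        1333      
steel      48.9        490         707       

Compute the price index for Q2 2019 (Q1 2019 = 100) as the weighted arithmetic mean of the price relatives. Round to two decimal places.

111.36

copper: 30.5 × (8206/9824) = 30.5 × 0.835301 = 25.4767
aluminium: 20.6 × (1333/1792) = 20.6 × 0.743862 = 15.3235
steel: 48.9 × (707/490) = 48.9 × 1.442857 = 70.5557
Index = Σ wᵢ·(p₁ᵢ/p₀ᵢ) = 25.4767 + 15.3235 + 70.5557 = 111.3560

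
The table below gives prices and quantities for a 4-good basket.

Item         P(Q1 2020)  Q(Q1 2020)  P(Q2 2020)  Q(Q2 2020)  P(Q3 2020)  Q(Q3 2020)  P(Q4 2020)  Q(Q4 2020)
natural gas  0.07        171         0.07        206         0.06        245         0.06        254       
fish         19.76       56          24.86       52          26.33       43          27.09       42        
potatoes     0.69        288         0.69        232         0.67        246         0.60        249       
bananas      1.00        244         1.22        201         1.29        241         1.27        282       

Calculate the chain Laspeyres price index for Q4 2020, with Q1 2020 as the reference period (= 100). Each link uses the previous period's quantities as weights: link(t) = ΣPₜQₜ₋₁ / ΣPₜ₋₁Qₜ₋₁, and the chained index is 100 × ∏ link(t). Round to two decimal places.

128.53

Link Q1 2020→Q2 2020:
ΣP(Q2 2020)Q(Q1 2020) = 0.07×171 + 24.86×56 + 0.69×288 + 1.22×244 = 11.97 + 1392.16 + 198.72 + 297.68 = 1900.53
ΣP(Q1 2020)Q(Q1 2020) = 0.07×171 + 19.76×56 + 0.69×288 + 1.00×244 = 11.97 + 1106.56 + 198.72 + 244 = 1561.25
link = 1900.53/1561.25 = 1.217313
Link Q2 2020→Q3 2020:
ΣP(Q3 2020)Q(Q2 2020) = 0.06×206 + 26.33×52 + 0.67×232 + 1.29×201 = 12.36 + 1369.16 + 155.44 + 259.29 = 1796.25
ΣP(Q2 2020)Q(Q2 2020) = 0.07×206 + 24.86×52 + 0.69×232 + 1.22×201 = 14.42 + 1292.72 + 160.08 + 245.22 = 1712.44
link = 1796.25/1712.44 = 1.048942
Link Q3 2020→Q4 2020:
ΣP(Q4 2020)Q(Q3 2020) = 0.06×245 + 27.09×43 + 0.60×246 + 1.27×241 = 14.7 + 1164.87 + 147.6 + 306.07 = 1633.24
ΣP(Q3 2020)Q(Q3 2020) = 0.06×245 + 26.33×43 + 0.67×246 + 1.29×241 = 14.7 + 1132.19 + 164.82 + 310.89 = 1622.6
link = 1633.24/1622.6 = 1.006557
Chained index = 100 × 1.217313 × 1.048942 × 1.006557 = 128.5264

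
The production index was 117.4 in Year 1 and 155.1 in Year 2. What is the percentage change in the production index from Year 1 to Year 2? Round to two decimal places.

32.11%

Change = (155.1 − 117.4) / 117.4 × 100
       = 37.7 / 117.4 × 100 = 32.1124%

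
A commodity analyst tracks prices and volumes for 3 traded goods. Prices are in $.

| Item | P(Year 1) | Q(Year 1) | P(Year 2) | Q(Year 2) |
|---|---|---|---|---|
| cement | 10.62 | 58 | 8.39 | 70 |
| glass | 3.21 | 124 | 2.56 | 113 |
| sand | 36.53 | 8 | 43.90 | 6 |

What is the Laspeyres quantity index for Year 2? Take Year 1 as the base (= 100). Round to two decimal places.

101.46

Laspeyres quantity index uses base-period prices as weights.
ΣP(Year 1)·Q(Year 2) = 10.62×70 + 3.21×113 + 36.53×6 = 743.4 + 362.73 + 219.18 = 1325.31
ΣP(Year 1)·Q(Year 1) = 10.62×58 + 3.21×124 + 36.53×8 = 615.96 + 398.04 + 292.24 = 1306.24
Index = 1325.31 / 1306.24 × 100 = 101.4599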